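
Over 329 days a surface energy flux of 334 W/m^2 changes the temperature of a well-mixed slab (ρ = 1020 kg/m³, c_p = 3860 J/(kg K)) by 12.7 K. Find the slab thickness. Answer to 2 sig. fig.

190 m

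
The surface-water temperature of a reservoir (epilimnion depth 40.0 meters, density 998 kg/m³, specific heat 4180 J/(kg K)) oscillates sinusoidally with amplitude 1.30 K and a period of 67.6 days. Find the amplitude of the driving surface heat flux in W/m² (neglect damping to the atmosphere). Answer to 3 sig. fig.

233

Areal heat capacity C = ρ c_p D = 998 × 4180 × 40.0 = 1.67×10^8 J/(m^2 K).
ω = 2π / 5.84×10^6 s = 1.08×10^-6 s⁻¹.
Cω = 1.67×10^8 × 1.08×10^-6 = 180 W/(m²·K).
F₀ = A × Cω = 1.30 × 180 = 233 W/m².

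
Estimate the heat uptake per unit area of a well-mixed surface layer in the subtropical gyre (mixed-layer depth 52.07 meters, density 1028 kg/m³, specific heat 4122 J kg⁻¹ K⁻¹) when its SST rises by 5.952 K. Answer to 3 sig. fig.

1.31×10^9

Areal heat capacity C = ρ c_p D = 1028 × 4122 × 52.07 = 2.21×10^8 J m⁻² K⁻¹.
ΔQ = C ΔT = 2.21×10^8 × 5.952 = 1.31×10^9 J/m².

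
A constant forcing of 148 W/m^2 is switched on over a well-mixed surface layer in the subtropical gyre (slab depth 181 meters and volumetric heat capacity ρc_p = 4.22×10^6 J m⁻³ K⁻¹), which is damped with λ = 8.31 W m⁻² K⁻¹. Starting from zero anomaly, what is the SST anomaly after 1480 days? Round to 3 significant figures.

13.4 K

Areal heat capacity C = ρc_p × D = 4.22×10^6 × 181 = 7.64×10^8 J m⁻² K⁻¹.
τ = C / λ = 7.64×10^8 / 8.31 = 9.19×10^7 s.
Equilibrium anomaly ΔT_eq = F / λ = 148 / 8.31 = 17.8 K.
t = 1480 days = 1.28×10^8 s, so t/τ = 1.39.
ΔT(t) = ΔT_eq (1 − e^(−t/τ)) = 17.8 × (1 − e^−1.39) = 13.4 K.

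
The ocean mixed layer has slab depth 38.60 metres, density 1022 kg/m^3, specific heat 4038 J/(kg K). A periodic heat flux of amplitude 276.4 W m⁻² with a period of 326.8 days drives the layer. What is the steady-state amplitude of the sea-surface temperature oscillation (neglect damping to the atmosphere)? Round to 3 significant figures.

Areal heat capacity C = ρ c_p D = 1022 × 4038 × 38.60 = 1.59×10^8 J/(m²·K).
Angular frequency ω = 2π / T = 2π / 2.82×10^7 s = 2.23×10^-7 s⁻¹.
Cω = 1.59×10^8 × 2.23×10^-7 = 35.4 W/(m²·K).
Amplitude A = F₀ / (Cω) = 276.4 / 35.4 = 7.80 K.

7.80 K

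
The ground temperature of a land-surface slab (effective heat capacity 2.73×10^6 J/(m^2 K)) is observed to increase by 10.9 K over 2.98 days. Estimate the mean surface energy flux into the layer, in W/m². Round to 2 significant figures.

Areal heat capacity C = 2.73×10^6 J/(m^2 K) (given).
Required heat per unit area: Q = C ΔT = 2.73×10^6 × 10.9 = 2.98×10^7 J/m².
Flux F = Q / Δt = 2.98×10^7 / 2.57×10^5 s = 116 W/m².

120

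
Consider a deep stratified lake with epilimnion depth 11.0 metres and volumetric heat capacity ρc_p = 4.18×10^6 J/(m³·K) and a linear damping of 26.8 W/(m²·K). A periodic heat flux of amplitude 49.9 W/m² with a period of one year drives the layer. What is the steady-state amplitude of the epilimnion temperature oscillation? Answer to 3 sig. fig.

1.76 K

Areal heat capacity C = ρc_p × D = 4.18×10^6 × 11.0 = 4.60×10^7 J/(m^2 K).
Angular frequency ω = 2π / T = 2π / 3.15×10^7 s = 1.99×10^-7 s⁻¹.
√((Cω)² + λ²) = √((9.16)² + 26.8²) = 28.3 W/(m²·K).
Amplitude A = F₀ / √((Cω)²+λ²) = 49.9 / 28.3 = 1.76 K.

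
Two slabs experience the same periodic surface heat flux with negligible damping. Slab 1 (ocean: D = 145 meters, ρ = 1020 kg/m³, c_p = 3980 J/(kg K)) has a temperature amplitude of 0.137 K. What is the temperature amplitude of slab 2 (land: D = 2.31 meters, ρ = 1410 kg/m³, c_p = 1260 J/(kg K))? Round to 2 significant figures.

20 K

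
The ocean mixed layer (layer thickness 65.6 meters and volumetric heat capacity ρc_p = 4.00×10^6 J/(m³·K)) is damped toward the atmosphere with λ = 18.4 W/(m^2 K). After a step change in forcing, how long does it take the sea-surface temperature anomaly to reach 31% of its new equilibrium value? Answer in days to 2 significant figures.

61 days

Areal heat capacity C = ρc_p × D = 4.00×10^6 × 65.6 = 2.62×10^8 J/(m^2 K).
τ = C / λ = 2.62×10^8 / 18.4 = 1.43×10^7 s.
Fraction reached: 1 − e^(−t/τ) = 0.31 ⇒ t = −τ ln(1 − 0.31) = τ × 0.371.
t = 5.29×10^6 s = 61.2 days.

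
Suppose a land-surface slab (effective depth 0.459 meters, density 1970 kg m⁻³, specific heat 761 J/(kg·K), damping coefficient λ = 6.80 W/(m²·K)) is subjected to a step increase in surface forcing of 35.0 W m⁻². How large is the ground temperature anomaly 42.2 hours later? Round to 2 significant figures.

Areal heat capacity C = ρ c_p D = 1970 × 761 × 0.459 = 6.88×10^5 J/(m^2 K).
τ = C / λ = 6.88×10^5 / 6.80 = 1.01×10^5 s.
Equilibrium anomaly ΔT_eq = F / λ = 35.0 / 6.80 = 5.15 K.
t = 42.2 hours = 1.52×10^5 s, so t/τ = 1.50.
ΔT(t) = ΔT_eq (1 − e^(−t/τ)) = 5.15 × (1 − e^−1.50) = 4.00 K.

4.0 K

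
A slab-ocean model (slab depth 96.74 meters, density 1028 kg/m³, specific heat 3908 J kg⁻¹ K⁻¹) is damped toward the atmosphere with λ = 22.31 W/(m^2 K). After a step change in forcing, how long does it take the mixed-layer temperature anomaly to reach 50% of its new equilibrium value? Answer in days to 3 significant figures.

Areal heat capacity C = ρ c_p D = 1028 × 3908 × 96.74 = 3.89×10^8 J/(m^2 K).
τ = C / λ = 3.89×10^8 / 22.31 = 1.74×10^7 s.
Fraction reached: 1 − e^(−t/τ) = 0.50 ⇒ t = −τ ln(1 − 0.50) = τ × 0.693.
t = 1.21×10^7 s = 140 days.

140 days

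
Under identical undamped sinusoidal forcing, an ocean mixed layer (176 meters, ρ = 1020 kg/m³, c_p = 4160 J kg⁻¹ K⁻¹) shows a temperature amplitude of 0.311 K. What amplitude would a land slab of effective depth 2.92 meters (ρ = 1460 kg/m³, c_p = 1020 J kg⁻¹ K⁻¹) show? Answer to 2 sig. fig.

53 K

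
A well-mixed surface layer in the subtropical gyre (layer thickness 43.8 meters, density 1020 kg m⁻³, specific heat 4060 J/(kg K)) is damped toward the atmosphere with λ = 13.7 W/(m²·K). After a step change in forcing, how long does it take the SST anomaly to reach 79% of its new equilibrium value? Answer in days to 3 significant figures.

239 days

Areal heat capacity C = ρ c_p D = 1020 × 4060 × 43.8 = 1.81×10^8 J/(m²·K).
τ = C / λ = 1.81×10^8 / 13.7 = 1.32×10^7 s.
Fraction reached: 1 − e^(−t/τ) = 0.79 ⇒ t = −τ ln(1 − 0.79) = τ × 1.56.
t = 2.07×10^7 s = 239 days.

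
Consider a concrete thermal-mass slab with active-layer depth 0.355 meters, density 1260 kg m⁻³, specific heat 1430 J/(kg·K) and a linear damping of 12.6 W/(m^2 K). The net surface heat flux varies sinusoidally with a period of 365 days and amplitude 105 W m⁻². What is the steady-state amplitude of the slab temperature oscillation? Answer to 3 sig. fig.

8.33 K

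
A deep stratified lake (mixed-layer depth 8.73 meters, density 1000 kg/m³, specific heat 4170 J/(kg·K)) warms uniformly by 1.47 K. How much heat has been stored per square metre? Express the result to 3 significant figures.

Areal heat capacity C = ρ c_p D = 1000 × 4170 × 8.73 = 3.64×10^7 J/(m²·K).
ΔQ = C ΔT = 3.64×10^7 × 1.47 = 5.35×10^7 J/m².

5.35×10^7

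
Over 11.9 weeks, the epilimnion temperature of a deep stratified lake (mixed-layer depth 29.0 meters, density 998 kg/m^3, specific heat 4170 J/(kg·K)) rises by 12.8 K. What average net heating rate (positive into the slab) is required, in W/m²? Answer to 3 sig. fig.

Areal heat capacity C = ρ c_p D = 998 × 4170 × 29.0 = 1.21×10^8 J/(m^2 K).
Required heat per unit area: Q = C ΔT = 1.21×10^8 × 12.8 = 1.54×10^9 J/m².
Flux F = Q / Δt = 1.54×10^9 / 7.20×10^6 s = 215 W/m².

215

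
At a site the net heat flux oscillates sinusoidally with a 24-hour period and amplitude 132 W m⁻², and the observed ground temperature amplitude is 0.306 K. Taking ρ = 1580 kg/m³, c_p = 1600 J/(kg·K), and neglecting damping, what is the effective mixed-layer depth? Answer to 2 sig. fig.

ω = 2π / 86400 s = 7.27×10^-5 s⁻¹.
Required C = F₀ / (A ω) = 132 / (0.306 × 7.27×10^-5) = 5.93×10^6 J/(m²·K).
D = C / (ρ c_p) = 5.93×10^6 / (1580 × 1600) = 2.35 m.

2.3 m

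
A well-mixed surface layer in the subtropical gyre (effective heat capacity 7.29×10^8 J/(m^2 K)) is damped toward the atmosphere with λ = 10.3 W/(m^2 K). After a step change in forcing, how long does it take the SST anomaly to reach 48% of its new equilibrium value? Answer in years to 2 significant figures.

Areal heat capacity C = 7.29×10^8 J/(m^2 K) (given).
τ = C / λ = 7.29×10^8 / 10.3 = 7.08×10^7 s.
Fraction reached: 1 − e^(−t/τ) = 0.48 ⇒ t = −τ ln(1 − 0.48) = τ × 0.654.
t = 4.63×10^7 s = 1.47 years.

1.5 years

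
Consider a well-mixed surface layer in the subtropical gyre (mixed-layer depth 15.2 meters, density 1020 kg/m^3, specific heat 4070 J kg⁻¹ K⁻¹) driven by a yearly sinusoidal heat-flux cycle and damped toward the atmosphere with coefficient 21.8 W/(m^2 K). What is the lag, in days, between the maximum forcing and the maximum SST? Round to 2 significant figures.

Areal heat capacity C = ρ c_p D = 1020 × 4070 × 15.2 = 6.31×10^7 J m⁻² K⁻¹.
ω = 2π / 3.15×10^7 s = 1.99×10^-7 s⁻¹.
Phase lag φ = arctan(Cω/λ) = arctan(12.6/21.8) = 0.523 rad.
Time lag = φ / ω = 0.523 / 1.99×10^-7 = 2.63×10^6 s = 30.4 days.

30 days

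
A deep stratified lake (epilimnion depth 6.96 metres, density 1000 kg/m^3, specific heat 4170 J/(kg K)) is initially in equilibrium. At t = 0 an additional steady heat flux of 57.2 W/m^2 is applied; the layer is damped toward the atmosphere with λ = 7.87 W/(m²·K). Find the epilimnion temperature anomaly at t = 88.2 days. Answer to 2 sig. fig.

6.3 K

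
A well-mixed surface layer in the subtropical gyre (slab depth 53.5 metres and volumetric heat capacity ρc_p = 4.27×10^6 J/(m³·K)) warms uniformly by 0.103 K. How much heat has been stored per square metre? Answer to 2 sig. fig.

Areal heat capacity C = ρc_p × D = 4.27×10^6 × 53.5 = 2.28×10^8 J/(m²·K).
ΔQ = C ΔT = 2.28×10^8 × 0.103 = 2.35×10^7 J/m².

2.4×10^7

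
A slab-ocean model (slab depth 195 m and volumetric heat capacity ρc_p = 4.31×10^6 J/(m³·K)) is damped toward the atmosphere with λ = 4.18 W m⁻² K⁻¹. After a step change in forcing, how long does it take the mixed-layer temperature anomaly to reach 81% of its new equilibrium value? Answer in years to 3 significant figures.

Areal heat capacity C = ρc_p × D = 4.31×10^6 × 195 = 8.40×10^8 J/(m²·K).
τ = C / λ = 8.40×10^8 / 4.18 = 2.01×10^8 s.
Fraction reached: 1 − e^(−t/τ) = 0.81 ⇒ t = −τ ln(1 − 0.81) = τ × 1.66.
t = 3.34×10^8 s = 10.6 years.

10.6 years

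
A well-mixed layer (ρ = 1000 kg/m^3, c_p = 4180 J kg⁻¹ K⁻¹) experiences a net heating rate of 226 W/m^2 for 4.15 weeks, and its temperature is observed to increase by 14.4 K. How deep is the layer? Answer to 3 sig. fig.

Heat input Q = F Δt = 226 × 2.51×10^6 s = 5.67×10^8 J/m².
Required areal heat capacity C = Q / ΔT = 3.94×10^7 J/(m²·K).
Depth D = C / (ρ c_p) = 3.94×10^7 / (1000 × 4180) = 9.42 m.

9.42 m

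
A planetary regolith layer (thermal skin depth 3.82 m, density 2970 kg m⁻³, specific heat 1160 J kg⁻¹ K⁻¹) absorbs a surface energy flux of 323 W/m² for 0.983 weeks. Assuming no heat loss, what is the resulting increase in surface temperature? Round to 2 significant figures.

15 K

Areal heat capacity C = ρ c_p D = 2970 × 1160 × 3.82 = 1.32×10^7 J/(m²·K).
Net heat input Q = F Δt = 323 × (0.983 weeks × 6.048×10^5 s/week) = 1.92×10^8 J/m².
ΔT = Q / C = 1.92×10^8 / 1.32×10^7 = 14.6 K.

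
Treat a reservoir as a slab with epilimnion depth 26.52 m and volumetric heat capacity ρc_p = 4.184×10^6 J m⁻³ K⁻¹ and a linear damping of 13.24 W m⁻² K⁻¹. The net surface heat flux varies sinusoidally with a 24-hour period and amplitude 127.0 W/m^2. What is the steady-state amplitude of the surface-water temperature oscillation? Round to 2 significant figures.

0.016 K

Areal heat capacity C = ρc_p × D = 4.184×10^6 × 26.52 = 1.11×10^8 J/(m^2 K).
Angular frequency ω = 2π / T = 2π / 86400 s = 7.27×10^-5 s⁻¹.
√((Cω)² + λ²) = √((8070)² + 13.24²) = 8070 W/(m²·K).
Amplitude A = F₀ / √((Cω)²+λ²) = 127.0 / 8070 = 0.0157 K.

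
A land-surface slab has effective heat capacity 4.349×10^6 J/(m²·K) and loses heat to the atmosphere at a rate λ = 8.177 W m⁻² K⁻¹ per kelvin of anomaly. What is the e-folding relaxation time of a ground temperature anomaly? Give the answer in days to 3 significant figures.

Areal heat capacity C = 4.349×10^6 J/(m²·K) (given).
Relaxation time τ = C / λ = 4.35×10^6 / 8.177 = 5.32×10^5 s.
In days: 5.32×10^5 s / (86400 s/day) = 6.16 days.

6.16 days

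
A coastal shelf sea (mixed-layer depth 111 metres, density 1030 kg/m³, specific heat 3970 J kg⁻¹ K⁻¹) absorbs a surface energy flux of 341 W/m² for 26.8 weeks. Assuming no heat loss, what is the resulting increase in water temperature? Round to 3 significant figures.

12.2 K

Areal heat capacity C = ρ c_p D = 1030 × 3970 × 111 = 4.54×10^8 J/(m^2 K).
Net heat input Q = F Δt = 341 × (26.8 weeks × 6.048×10^5 s/week) = 5.53×10^9 J/m².
ΔT = Q / C = 5.53×10^9 / 4.54×10^8 = 12.2 K.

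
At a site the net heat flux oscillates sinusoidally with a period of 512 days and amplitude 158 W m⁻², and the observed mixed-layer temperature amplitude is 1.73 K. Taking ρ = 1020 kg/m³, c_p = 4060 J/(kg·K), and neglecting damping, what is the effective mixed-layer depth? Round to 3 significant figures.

155 m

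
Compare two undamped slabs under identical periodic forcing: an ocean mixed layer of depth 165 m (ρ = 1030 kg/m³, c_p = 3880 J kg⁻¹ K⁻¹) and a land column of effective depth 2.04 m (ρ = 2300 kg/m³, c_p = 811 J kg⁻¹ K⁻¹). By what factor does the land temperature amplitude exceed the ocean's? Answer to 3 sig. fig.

173

C_ocean = 1030 × 3880 × 165 = 6.59×10^8 J/(m²·K).
C_land = 2300 × 811 × 2.04 = 3.81×10^6 J/(m²·K).
Undamped amplitude ∝ 1/C, so A_land/A_ocean = C_ocean/C_land = 173.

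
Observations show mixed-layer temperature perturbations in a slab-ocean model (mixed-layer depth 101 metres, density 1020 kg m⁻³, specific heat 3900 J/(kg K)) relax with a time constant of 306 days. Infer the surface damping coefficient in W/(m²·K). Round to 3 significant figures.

Areal heat capacity C = ρ c_p D = 1020 × 3900 × 101 = 4.02×10^8 J/(m^2 K).
τ = 306 days = 2.64×10^7 s.
λ = C / τ = 4.02×10^8 / 2.64×10^7 = 15.2 W/(m²·K).

15.2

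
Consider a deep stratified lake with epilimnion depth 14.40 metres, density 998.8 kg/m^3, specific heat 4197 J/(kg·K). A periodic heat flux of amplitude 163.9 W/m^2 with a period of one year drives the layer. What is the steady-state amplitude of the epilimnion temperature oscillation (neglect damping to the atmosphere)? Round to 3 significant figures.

Areal heat capacity C = ρ c_p D = 998.8 × 4197 × 14.40 = 6.04×10^7 J/(m²·K).
Angular frequency ω = 2π / T = 2π / 3.15×10^7 s = 1.99×10^-7 s⁻¹.
Cω = 6.04×10^7 × 1.99×10^-7 = 12.0 W/(m²·K).
Amplitude A = F₀ / (Cω) = 163.9 / 12.0 = 13.6 K.

13.6 K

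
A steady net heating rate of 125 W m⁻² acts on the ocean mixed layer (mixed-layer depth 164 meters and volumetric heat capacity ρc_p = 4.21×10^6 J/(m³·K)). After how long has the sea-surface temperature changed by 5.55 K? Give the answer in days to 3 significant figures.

Areal heat capacity C = ρc_p × D = 4.21×10^6 × 164 = 6.90×10^8 J/(m²·K).
Time required: Δt = C ΔT / F = 6.90×10^8 × 5.55 / 125 = 3.07×10^7 s.
In days: 3.07×10^7 s / (86400 s/day) = 355 days.

355 days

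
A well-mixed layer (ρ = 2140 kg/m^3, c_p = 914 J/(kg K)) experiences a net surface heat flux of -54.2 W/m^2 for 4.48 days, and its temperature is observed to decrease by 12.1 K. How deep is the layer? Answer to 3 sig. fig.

0.886 m

Heat input Q = F Δt = -54.2 × 3.87×10^5 s = -2.10×10^7 J/m².
Required areal heat capacity C = Q / ΔT = 1.73×10^6 J/(m²·K).
Depth D = C / (ρ c_p) = 1.73×10^6 / (2140 × 914) = 0.886 m.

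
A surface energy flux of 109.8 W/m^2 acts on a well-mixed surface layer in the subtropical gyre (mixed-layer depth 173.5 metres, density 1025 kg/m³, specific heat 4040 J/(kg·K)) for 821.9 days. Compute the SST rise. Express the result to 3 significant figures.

Areal heat capacity C = ρ c_p D = 1025 × 4040 × 173.5 = 7.18×10^8 J/(m²·K).
Net heat input Q = F Δt = 109.8 × (821.9 days × 86400 s/day) = 7.80×10^9 J/m².
ΔT = Q / C = 7.80×10^9 / 7.18×10^8 = 10.9 K.

10.9 K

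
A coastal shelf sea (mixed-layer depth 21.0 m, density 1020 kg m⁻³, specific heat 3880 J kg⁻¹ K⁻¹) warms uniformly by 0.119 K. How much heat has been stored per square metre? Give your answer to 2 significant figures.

9.9×10^6

Areal heat capacity C = ρ c_p D = 1020 × 3880 × 21.0 = 8.31×10^7 J m⁻² K⁻¹.
ΔQ = C ΔT = 8.31×10^7 × 0.119 = 9.89×10^6 J/m².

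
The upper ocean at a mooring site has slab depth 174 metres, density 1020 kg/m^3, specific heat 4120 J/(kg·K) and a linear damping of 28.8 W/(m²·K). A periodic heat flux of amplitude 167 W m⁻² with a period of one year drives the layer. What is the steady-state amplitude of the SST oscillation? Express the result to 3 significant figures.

Areal heat capacity C = ρ c_p D = 1020 × 4120 × 174 = 7.31×10^8 J/(m²·K).
Angular frequency ω = 2π / T = 2π / 3.15×10^7 s = 1.99×10^-7 s⁻¹.
√((Cω)² + λ²) = √((146)² + 28.8²) = 149 W/(m²·K).
Amplitude A = F₀ / √((Cω)²+λ²) = 167 / 149 = 1.12 K.

1.12 K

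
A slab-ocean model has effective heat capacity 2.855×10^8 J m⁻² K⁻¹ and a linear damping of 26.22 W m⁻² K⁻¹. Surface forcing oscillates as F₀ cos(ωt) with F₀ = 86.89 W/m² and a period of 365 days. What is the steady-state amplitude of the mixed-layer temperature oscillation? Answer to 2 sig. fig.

1.4 K

Areal heat capacity C = 2.855×10^8 J m⁻² K⁻¹ (given).
Angular frequency ω = 2π / T = 2π / 3.15×10^7 s = 1.99×10^-7 s⁻¹.
√((Cω)² + λ²) = √((56.9)² + 26.22²) = 62.6 W/(m²·K).
Amplitude A = F₀ / √((Cω)²+λ²) = 86.89 / 62.6 = 1.39 K.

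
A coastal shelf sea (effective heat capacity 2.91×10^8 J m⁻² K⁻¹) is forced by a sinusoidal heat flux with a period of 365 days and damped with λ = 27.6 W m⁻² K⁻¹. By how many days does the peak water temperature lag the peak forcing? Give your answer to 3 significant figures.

Areal heat capacity C = 2.91×10^8 J m⁻² K⁻¹ (given).
ω = 2π / 3.15×10^7 s = 1.99×10^-7 s⁻¹.
Phase lag φ = arctan(Cω/λ) = arctan(58.0/27.6) = 1.13 rad.
Time lag = φ / ω = 1.13 / 1.99×10^-7 = 5.65×10^6 s = 65.4 days.

65.4 days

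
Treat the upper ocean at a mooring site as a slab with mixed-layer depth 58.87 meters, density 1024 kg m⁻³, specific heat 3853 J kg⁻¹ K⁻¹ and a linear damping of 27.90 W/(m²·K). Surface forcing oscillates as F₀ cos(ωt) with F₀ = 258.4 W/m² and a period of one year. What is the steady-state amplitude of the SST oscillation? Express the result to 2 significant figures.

4.8 K

Areal heat capacity C = ρ c_p D = 1024 × 3853 × 58.87 = 2.32×10^8 J m⁻² K⁻¹.
Angular frequency ω = 2π / T = 2π / 3.15×10^7 s = 1.99×10^-7 s⁻¹.
√((Cω)² + λ²) = √((46.3)² + 27.90²) = 54.0 W/(m²·K).
Amplitude A = F₀ / √((Cω)²+λ²) = 258.4 / 54.0 = 4.78 K.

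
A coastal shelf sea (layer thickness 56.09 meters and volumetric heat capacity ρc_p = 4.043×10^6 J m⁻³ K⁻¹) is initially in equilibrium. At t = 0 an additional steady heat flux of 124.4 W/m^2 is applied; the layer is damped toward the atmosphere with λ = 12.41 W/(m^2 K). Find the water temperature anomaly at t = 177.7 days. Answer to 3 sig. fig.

5.70 K

Areal heat capacity C = ρc_p × D = 4.043×10^6 × 56.09 = 2.27×10^8 J m⁻² K⁻¹.
τ = C / λ = 2.27×10^8 / 12.41 = 1.83×10^7 s.
Equilibrium anomaly ΔT_eq = F / λ = 124.4 / 12.41 = 10.0 K.
t = 177.7 days = 1.54×10^7 s, so t/τ = 0.840.
ΔT(t) = ΔT_eq (1 − e^(−t/τ)) = 10.0 × (1 − e^−0.840) = 5.70 K.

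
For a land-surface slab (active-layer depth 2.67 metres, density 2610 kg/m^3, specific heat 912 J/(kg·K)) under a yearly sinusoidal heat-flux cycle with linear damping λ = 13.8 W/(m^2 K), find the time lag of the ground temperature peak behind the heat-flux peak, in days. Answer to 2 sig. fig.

5.3 days

Areal heat capacity C = ρ c_p D = 2610 × 912 × 2.67 = 6.36×10^6 J/(m²·K).
ω = 2π / 3.15×10^7 s = 1.99×10^-7 s⁻¹.
Phase lag φ = arctan(Cω/λ) = arctan(1.27/13.8) = 0.0915 rad.
Time lag = φ / ω = 0.0915 / 1.99×10^-7 = 4.59×10^5 s = 5.32 days.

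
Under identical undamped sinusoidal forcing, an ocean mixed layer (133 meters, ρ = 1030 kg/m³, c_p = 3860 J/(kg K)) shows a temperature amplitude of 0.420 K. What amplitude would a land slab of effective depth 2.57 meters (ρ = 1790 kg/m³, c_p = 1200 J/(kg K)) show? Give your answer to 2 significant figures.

40 K

C_ocean = 5.29×10^8 J/(m²·K); C_land = 5.52×10^6 J/(m²·K).
A ∝ 1/C ⇒ A_land = A_ocean × C_ocean/C_land = 0.420 × 95.8 = 40.2 K.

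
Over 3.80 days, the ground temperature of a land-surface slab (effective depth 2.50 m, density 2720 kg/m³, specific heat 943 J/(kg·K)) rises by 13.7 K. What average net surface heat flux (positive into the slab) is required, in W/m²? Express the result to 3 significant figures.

268

Areal heat capacity C = ρ c_p D = 2720 × 943 × 2.50 = 6.41×10^6 J m⁻² K⁻¹.
Required heat per unit area: Q = C ΔT = 6.41×10^6 × 13.7 = 8.78×10^7 J/m².
Flux F = Q / Δt = 8.78×10^7 / 3.28×10^5 s = 268 W/m².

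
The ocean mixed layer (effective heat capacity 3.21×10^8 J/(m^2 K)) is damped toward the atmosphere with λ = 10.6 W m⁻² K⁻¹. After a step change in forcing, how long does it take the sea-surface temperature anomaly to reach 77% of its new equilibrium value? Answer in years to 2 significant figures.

Areal heat capacity C = 3.21×10^8 J/(m^2 K) (given).
τ = C / λ = 3.21×10^8 / 10.6 = 3.03×10^7 s.
Fraction reached: 1 − e^(−t/τ) = 0.77 ⇒ t = −τ ln(1 − 0.77) = τ × 1.47.
t = 4.45×10^7 s = 1.41 years.

1.4 years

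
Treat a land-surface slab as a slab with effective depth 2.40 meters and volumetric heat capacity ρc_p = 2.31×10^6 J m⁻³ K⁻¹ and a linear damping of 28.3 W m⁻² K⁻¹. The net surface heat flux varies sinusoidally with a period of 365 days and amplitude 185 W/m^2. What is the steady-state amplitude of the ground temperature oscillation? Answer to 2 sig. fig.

6.5 K

Areal heat capacity C = ρc_p × D = 2.31×10^6 × 2.40 = 5.54×10^6 J/(m²·K).
Angular frequency ω = 2π / T = 2π / 3.15×10^7 s = 1.99×10^-7 s⁻¹.
√((Cω)² + λ²) = √((1.10)² + 28.3²) = 28.3 W/(m²·K).
Amplitude A = F₀ / √((Cω)²+λ²) = 185 / 28.3 = 6.53 K.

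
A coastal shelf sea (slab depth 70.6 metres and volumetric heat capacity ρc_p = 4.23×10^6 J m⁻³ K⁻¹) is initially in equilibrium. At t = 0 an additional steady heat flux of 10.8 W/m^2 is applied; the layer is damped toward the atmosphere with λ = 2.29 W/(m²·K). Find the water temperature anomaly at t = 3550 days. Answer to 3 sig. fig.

4.27 K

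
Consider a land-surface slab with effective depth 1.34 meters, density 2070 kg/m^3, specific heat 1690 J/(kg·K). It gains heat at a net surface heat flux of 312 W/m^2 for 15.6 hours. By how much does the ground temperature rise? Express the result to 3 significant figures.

Areal heat capacity C = ρ c_p D = 2070 × 1690 × 1.34 = 4.69×10^6 J/(m²·K).
Net heat input Q = F Δt = 312 × (15.6 hours × 3600 s/hour) = 1.75×10^7 J/m².
ΔT = Q / C = 1.75×10^7 / 4.69×10^6 = 3.74 K.

3.74 K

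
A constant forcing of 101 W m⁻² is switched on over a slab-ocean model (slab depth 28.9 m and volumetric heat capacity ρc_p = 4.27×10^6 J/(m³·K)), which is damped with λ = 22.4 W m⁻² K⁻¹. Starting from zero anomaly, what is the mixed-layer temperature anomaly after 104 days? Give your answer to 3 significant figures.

3.63 K

Areal heat capacity C = ρc_p × D = 4.27×10^6 × 28.9 = 1.23×10^8 J m⁻² K⁻¹.
τ = C / λ = 1.23×10^8 / 22.4 = 5.51×10^6 s.
Equilibrium anomaly ΔT_eq = F / λ = 101 / 22.4 = 4.51 K.
t = 104 days = 8.99×10^6 s, so t/τ = 1.63.
ΔT(t) = ΔT_eq (1 − e^(−t/τ)) = 4.51 × (1 − e^−1.63) = 3.63 K.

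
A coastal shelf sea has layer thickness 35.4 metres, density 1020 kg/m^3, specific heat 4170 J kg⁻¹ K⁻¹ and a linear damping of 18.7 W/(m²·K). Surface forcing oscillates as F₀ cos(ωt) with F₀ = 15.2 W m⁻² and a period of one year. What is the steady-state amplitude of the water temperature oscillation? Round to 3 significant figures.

0.430 K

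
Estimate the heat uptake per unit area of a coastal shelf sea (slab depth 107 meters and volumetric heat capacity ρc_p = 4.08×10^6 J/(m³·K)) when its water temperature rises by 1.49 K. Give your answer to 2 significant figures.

Areal heat capacity C = ρc_p × D = 4.08×10^6 × 107 = 4.37×10^8 J/(m²·K).
ΔQ = C ΔT = 4.37×10^8 × 1.49 = 6.50×10^8 J/m².

6.5×10^8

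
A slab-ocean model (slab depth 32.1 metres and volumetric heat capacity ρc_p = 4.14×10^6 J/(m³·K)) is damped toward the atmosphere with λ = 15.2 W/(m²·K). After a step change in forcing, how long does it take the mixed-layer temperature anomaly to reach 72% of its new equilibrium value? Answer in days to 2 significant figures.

130 days

Areal heat capacity C = ρc_p × D = 4.14×10^6 × 32.1 = 1.33×10^8 J/(m²·K).
τ = C / λ = 1.33×10^8 / 15.2 = 8.74×10^6 s.
Fraction reached: 1 − e^(−t/τ) = 0.72 ⇒ t = −τ ln(1 − 0.72) = τ × 1.27.
t = 1.11×10^7 s = 129 days.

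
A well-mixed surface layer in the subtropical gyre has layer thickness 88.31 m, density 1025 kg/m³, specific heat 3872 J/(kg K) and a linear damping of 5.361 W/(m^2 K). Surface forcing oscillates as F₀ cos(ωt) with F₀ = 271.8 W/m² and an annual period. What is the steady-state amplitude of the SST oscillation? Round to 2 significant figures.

Areal heat capacity C = ρ c_p D = 1025 × 3872 × 88.31 = 3.50×10^8 J/(m^2 K).
Angular frequency ω = 2π / T = 2π / 3.15×10^7 s = 1.99×10^-7 s⁻¹.
√((Cω)² + λ²) = √((69.8)² + 5.361²) = 70.0 W/(m²·K).
Amplitude A = F₀ / √((Cω)²+λ²) = 271.8 / 70.0 = 3.88 K.

3.9 K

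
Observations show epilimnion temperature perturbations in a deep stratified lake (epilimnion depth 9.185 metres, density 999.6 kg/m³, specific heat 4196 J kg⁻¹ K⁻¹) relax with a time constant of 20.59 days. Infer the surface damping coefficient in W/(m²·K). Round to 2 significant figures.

Areal heat capacity C = ρ c_p D = 999.6 × 4196 × 9.185 = 3.85×10^7 J m⁻² K⁻¹.
τ = 20.59 days = 1.78×10^6 s.
λ = C / τ = 3.85×10^7 / 1.78×10^6 = 21.7 W/(m²·K).

22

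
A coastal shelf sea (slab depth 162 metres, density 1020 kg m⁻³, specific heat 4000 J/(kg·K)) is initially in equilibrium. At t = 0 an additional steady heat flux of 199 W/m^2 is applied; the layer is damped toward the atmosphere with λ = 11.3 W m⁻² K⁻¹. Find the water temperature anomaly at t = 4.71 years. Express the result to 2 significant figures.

Areal heat capacity C = ρ c_p D = 1020 × 4000 × 162 = 6.61×10^8 J/(m^2 K).
τ = C / λ = 6.61×10^8 / 11.3 = 5.85×10^7 s.
Equilibrium anomaly ΔT_eq = F / λ = 199 / 11.3 = 17.6 K.
t = 4.71 years = 1.49×10^8 s, so t/τ = 2.54.
ΔT(t) = ΔT_eq (1 − e^(−t/τ)) = 17.6 × (1 − e^−2.54) = 16.2 K.

16 K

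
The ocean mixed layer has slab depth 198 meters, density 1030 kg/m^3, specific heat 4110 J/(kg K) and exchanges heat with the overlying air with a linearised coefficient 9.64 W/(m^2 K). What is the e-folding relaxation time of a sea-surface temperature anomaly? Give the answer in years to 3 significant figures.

Areal heat capacity C = ρ c_p D = 1030 × 4110 × 198 = 8.38×10^8 J/(m^2 K).
Relaxation time τ = C / λ = 8.38×10^8 / 9.64 = 8.69×10^7 s.
In years: 8.69×10^7 s / (3.156×10^7 s/year) = 2.76 years.

2.76 years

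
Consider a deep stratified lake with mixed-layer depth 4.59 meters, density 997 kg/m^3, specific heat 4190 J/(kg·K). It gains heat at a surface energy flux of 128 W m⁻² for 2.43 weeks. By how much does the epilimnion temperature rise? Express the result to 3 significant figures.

9.81 K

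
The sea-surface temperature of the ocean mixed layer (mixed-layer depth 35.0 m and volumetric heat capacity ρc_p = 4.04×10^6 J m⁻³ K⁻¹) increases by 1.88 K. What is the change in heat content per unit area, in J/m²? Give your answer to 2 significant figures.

2.7×10^8

Areal heat capacity C = ρc_p × D = 4.04×10^6 × 35.0 = 1.41×10^8 J m⁻² K⁻¹.
ΔQ = C ΔT = 1.41×10^8 × 1.88 = 2.66×10^8 J/m².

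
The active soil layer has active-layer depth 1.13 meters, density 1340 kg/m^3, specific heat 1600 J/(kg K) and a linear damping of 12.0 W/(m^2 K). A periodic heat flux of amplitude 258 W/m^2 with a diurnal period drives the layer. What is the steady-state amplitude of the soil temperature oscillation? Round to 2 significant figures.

1.5 K

Areal heat capacity C = ρ c_p D = 1340 × 1600 × 1.13 = 2.42×10^6 J m⁻² K⁻¹.
Angular frequency ω = 2π / T = 2π / 86400 s = 7.27×10^-5 s⁻¹.
√((Cω)² + λ²) = √((176)² + 12.0²) = 177 W/(m²·K).
Amplitude A = F₀ / √((Cω)²+λ²) = 258 / 177 = 1.46 K.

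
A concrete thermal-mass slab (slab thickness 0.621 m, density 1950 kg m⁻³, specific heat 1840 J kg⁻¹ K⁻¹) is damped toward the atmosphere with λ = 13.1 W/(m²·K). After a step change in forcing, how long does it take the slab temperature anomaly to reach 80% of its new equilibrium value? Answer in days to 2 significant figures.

Areal heat capacity C = ρ c_p D = 1950 × 1840 × 0.621 = 2.23×10^6 J m⁻² K⁻¹.
τ = C / λ = 2.23×10^6 / 13.1 = 1.70×10^5 s.
Fraction reached: 1 − e^(−t/τ) = 0.80 ⇒ t = −τ ln(1 − 0.80) = τ × 1.61.
t = 2.74×10^5 s = 3.17 days.

3.2 days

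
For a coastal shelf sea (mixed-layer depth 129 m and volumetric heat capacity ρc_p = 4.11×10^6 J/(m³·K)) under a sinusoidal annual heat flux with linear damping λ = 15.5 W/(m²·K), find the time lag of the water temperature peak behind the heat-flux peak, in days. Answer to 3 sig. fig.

Areal heat capacity C = ρc_p × D = 4.11×10^6 × 129 = 5.30×10^8 J m⁻² K⁻¹.
ω = 2π / 3.15×10^7 s = 1.99×10^-7 s⁻¹.
Phase lag φ = arctan(Cω/λ) = arctan(106/15.5) = 1.43 rad.
Time lag = φ / ω = 1.43 / 1.99×10^-7 = 7.15×10^6 s = 82.8 days.

82.8 days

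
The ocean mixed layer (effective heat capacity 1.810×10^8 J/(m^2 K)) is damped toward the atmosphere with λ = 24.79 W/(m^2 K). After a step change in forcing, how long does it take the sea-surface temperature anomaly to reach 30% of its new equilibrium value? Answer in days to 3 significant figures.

30.1 days

Areal heat capacity C = 1.810×10^8 J/(m^2 K) (given).
τ = C / λ = 1.81×10^8 / 24.79 = 7.30×10^6 s.
Fraction reached: 1 − e^(−t/τ) = 0.30 ⇒ t = −τ ln(1 − 0.30) = τ × 0.357.
t = 2.60×10^6 s = 30.1 days.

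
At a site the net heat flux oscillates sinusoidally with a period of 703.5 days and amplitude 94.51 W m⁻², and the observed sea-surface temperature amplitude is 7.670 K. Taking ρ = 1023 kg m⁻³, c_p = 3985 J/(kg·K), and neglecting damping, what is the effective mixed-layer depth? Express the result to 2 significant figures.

ω = 2π / 6.08×10^7 s = 1.03×10^-7 s⁻¹.
Required C = F₀ / (A ω) = 94.51 / (7.670 × 1.03×10^-7) = 1.19×10^8 J/(m²·K).
D = C / (ρ c_p) = 1.19×10^8 / (1023 × 3985) = 29.2 m.

29 m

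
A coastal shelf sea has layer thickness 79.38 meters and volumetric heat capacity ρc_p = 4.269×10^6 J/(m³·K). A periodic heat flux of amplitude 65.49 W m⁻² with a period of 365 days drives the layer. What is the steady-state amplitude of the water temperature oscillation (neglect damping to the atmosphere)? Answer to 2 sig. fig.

0.97 K

Areal heat capacity C = ρc_p × D = 4.269×10^6 × 79.38 = 3.39×10^8 J/(m²·K).
Angular frequency ω = 2π / T = 2π / 3.15×10^7 s = 1.99×10^-7 s⁻¹.
Cω = 3.39×10^8 × 1.99×10^-7 = 67.5 W/(m²·K).
Amplitude A = F₀ / (Cω) = 65.49 / 67.5 = 0.970 K.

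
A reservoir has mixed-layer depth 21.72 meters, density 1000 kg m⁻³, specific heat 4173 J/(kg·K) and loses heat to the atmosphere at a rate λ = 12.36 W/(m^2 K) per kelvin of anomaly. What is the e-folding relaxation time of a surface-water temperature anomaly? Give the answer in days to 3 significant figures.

Areal heat capacity C = ρ c_p D = 1000 × 4173 × 21.72 = 9.06×10^7 J/(m^2 K).
Relaxation time τ = C / λ = 9.06×10^7 / 12.36 = 7.33×10^6 s.
In days: 7.33×10^6 s / (86400 s/day) = 84.9 days.

84.9 days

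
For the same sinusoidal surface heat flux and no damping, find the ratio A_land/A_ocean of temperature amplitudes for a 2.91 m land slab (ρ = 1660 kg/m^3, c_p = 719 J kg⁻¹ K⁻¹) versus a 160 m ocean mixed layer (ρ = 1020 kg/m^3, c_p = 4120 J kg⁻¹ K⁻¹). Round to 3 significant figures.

194

C_ocean = 1020 × 4120 × 160 = 6.72×10^8 J/(m²·K).
C_land = 1660 × 719 × 2.91 = 3.47×10^6 J/(m²·K).
Undamped amplitude ∝ 1/C, so A_land/A_ocean = C_ocean/C_land = 194.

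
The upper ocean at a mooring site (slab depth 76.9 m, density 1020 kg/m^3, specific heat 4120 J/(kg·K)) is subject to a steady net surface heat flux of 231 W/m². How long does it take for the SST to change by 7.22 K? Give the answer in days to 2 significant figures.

120 days

Areal heat capacity C = ρ c_p D = 1020 × 4120 × 76.9 = 3.23×10^8 J/(m²·K).
Time required: Δt = C ΔT / F = 3.23×10^8 × 7.22 / 231 = 1.01×10^7 s.
In days: 1.01×10^7 s / (86400 s/day) = 117 days.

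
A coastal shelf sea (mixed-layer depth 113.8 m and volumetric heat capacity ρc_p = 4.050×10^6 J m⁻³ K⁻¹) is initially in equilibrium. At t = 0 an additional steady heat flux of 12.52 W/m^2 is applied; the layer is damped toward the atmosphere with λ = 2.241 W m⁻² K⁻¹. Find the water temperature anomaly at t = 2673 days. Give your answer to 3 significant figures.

3.77 K

Areal heat capacity C = ρc_p × D = 4.050×10^6 × 113.8 = 4.61×10^8 J/(m^2 K).
τ = C / λ = 4.61×10^8 / 2.241 = 2.06×10^8 s.
Equilibrium anomaly ΔT_eq = F / λ = 12.52 / 2.241 = 5.59 K.
t = 2673 days = 2.31×10^8 s, so t/τ = 1.12.
ΔT(t) = ΔT_eq (1 − e^(−t/τ)) = 5.59 × (1 − e^−1.12) = 3.77 K.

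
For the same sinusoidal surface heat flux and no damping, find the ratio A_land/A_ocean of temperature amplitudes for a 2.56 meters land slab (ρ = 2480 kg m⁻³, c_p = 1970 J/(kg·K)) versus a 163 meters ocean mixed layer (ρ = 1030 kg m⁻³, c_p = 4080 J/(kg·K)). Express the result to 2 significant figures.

C_ocean = 1030 × 4080 × 163 = 6.85×10^8 J/(m²·K).
C_land = 2480 × 1970 × 2.56 = 1.25×10^7 J/(m²·K).
Undamped amplitude ∝ 1/C, so A_land/A_ocean = C_ocean/C_land = 54.8.

55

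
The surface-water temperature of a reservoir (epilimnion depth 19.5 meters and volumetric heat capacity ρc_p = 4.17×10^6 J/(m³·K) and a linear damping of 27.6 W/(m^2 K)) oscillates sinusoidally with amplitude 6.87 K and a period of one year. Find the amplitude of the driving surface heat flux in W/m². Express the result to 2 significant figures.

220

Areal heat capacity C = ρc_p × D = 4.17×10^6 × 19.5 = 8.13×10^7 J/(m²·K).
ω = 2π / 3.15×10^7 s = 1.99×10^-7 s⁻¹.
√((Cω)² + λ²) = √((16.2)² + 27.6²) = 32.0 W/(m²·K).
F₀ = A × √((Cω)²+λ²) = 6.87 × 32.0 = 220 W/m².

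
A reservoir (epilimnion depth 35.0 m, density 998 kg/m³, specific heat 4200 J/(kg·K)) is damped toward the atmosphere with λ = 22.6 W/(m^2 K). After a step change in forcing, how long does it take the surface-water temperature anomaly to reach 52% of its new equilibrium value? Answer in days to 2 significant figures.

55 days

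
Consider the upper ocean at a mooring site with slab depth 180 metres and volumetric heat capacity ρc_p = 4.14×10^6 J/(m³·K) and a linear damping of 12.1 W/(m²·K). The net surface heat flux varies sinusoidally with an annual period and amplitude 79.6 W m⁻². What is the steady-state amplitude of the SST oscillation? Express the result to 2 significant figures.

Areal heat capacity C = ρc_p × D = 4.14×10^6 × 180 = 7.45×10^8 J m⁻² K⁻¹.
Angular frequency ω = 2π / T = 2π / 3.15×10^7 s = 1.99×10^-7 s⁻¹.
√((Cω)² + λ²) = √((148)² + 12.1²) = 149 W/(m²·K).
Amplitude A = F₀ / √((Cω)²+λ²) = 79.6 / 149 = 0.534 K.

0.53 K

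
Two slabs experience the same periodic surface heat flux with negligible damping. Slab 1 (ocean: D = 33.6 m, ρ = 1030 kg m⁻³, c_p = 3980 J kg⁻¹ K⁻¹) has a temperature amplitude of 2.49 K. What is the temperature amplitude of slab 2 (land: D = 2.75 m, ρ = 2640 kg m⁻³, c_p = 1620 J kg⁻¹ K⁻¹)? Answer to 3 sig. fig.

C_ocean = 1.38×10^8 J/(m²·K); C_land = 1.18×10^7 J/(m²·K).
A ∝ 1/C ⇒ A_land = A_ocean × C_ocean/C_land = 2.49 × 11.7 = 29.2 K.

29.2 K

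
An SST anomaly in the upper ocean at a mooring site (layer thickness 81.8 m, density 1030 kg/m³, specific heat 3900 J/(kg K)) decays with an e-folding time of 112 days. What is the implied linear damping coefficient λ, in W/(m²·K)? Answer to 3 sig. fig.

Areal heat capacity C = ρ c_p D = 1030 × 3900 × 81.8 = 3.29×10^8 J/(m^2 K).
τ = 112 days = 9.68×10^6 s.
λ = C / τ = 3.29×10^8 / 9.68×10^6 = 34.0 W/(m²·K).

34.0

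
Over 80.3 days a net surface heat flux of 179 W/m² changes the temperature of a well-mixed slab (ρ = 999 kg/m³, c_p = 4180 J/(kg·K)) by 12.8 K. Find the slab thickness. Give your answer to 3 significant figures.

Heat input Q = F Δt = 179 × 6.94×10^6 s = 1.24×10^9 J/m².
Required areal heat capacity C = Q / ΔT = 9.70×10^7 J/(m²·K).
Depth D = C / (ρ c_p) = 9.70×10^7 / (999 × 4180) = 23.2 m.

23.2 m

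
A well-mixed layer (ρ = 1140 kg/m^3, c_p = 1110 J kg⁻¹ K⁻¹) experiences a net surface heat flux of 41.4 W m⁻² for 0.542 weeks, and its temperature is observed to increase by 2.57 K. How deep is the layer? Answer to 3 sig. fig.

Heat input Q = F Δt = 41.4 × 3.28×10^5 s = 1.36×10^7 J/m².
Required areal heat capacity C = Q / ΔT = 5.28×10^6 J/(m²·K).
Depth D = C / (ρ c_p) = 5.28×10^6 / (1140 × 1110) = 4.17 m.

4.17 m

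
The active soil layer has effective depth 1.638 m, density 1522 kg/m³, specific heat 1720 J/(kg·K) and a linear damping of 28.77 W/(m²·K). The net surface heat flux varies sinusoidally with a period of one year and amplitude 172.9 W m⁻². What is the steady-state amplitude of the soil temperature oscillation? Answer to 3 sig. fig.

6.01 K

Areal heat capacity C = ρ c_p D = 1522 × 1720 × 1.638 = 4.29×10^6 J m⁻² K⁻¹.
Angular frequency ω = 2π / T = 2π / 3.15×10^7 s = 1.99×10^-7 s⁻¹.
√((Cω)² + λ²) = √((0.854)² + 28.77²) = 28.8 W/(m²·K).
Amplitude A = F₀ / √((Cω)²+λ²) = 172.9 / 28.8 = 6.01 K.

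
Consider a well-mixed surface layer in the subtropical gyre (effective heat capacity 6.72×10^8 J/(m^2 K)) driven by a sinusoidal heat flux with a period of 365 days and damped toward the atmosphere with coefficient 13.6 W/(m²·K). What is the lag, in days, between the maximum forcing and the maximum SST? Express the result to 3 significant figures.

85.4 days

Areal heat capacity C = 6.72×10^8 J/(m^2 K) (given).
ω = 2π / 3.15×10^7 s = 1.99×10^-7 s⁻¹.
Phase lag φ = arctan(Cω/λ) = arctan(134/13.6) = 1.47 rad.
Time lag = φ / ω = 1.47 / 1.99×10^-7 = 7.38×10^6 s = 85.4 days.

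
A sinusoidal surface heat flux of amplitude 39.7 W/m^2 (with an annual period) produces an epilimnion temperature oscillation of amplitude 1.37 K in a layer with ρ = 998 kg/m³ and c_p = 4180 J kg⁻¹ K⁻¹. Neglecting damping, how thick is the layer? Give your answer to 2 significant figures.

ω = 2π / 3.15×10^7 s = 1.99×10^-7 s⁻¹.
Required C = F₀ / (A ω) = 39.7 / (1.37 × 1.99×10^-7) = 1.45×10^8 J/(m²·K).
D = C / (ρ c_p) = 1.45×10^8 / (998 × 4180) = 34.9 m.

35 m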